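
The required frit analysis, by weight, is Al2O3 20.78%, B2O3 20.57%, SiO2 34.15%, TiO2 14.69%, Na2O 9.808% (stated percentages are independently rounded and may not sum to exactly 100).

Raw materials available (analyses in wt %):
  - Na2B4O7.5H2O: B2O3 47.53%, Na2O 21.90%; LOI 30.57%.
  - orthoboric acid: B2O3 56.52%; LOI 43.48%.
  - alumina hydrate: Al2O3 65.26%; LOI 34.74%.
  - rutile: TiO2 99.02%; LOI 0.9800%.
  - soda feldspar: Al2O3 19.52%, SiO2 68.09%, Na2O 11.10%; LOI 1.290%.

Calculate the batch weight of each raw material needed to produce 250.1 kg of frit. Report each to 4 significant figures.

Batch per 250.1 kg frit:
  Na2B4O7.5H2O: 48.43 kg
  orthoboric acid: 50.29 kg
  alumina hydrate: 42.12 kg
  rutile: 37.10 kg
  soda feldspar: 125.4 kg
Total batch = 303.3 kg; LOI loss = 53.28 kg; yield = 82.43%

Rounding to four significant figures extends to each intermediate as shown — every computation runs at exact precision end to end; exactly one rounding goes into each reported result; the derived quantities are computed using the weight values per 250.1 kg of glass in full float precision (ignition loss, five oxide percentages, totals, net glass mass, the yield), exactly as printed in either problem or answer.
Target masses of each oxide per 250.1 kg frit:
  Al2O3: 20.78% × 250.1 = 51.97 kg
  B2O3: 20.57% × 250.1 = 51.45 kg
  SiO2: 34.15% × 250.1 = 85.41 kg
  TiO2: 14.69% × 250.1 = 36.74 kg
  Na2O: 9.808% × 250.1 = 24.53 kg
Verifying the oxide balance from the weights as reported, per the basis as stated (summed amounts equal target values up to rounding of the answer):
  Al2O3: 42.12·0.6526 + 125.4·0.1952 = 51.97 kg (target 51.97 kg)
  B2O3: 48.43·0.4753 + 50.29·0.5652 = 51.44 kg (target 51.45 kg)
  SiO2: 125.4·0.6809 = 85.38 kg (target 85.41 kg)
  TiO2: 37.10·0.9902 = 36.74 kg (target 36.74 kg)
  Na2O: 48.43·0.2190 + 125.4·0.1110 = 24.53 kg (target 24.53 kg)
Consistency of the glass mass: batch total minus LOI = 250.1 kg (per-oxide target masses sum to 250.1 kg; stated basis 250.1 kg — deltas are rounding alone).
Batch total: Σ batch = 303.3 kg; Σ batch·LOI gives LOI loss = 53.28 kg; glass ÷ batch gives a yield of 82.43%.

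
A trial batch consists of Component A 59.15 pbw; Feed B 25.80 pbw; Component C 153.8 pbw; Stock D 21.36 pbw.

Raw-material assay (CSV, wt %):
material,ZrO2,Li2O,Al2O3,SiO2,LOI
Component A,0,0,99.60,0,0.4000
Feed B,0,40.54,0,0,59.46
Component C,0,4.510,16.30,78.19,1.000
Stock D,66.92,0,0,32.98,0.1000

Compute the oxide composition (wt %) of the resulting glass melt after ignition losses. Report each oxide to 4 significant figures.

Glass mass = 243.0 pbw (batch 260.1 − LOI 17.14).
Composition: ZrO2 5.883%, Li2O 7.160%, Al2O3 34.56%, SiO2 52.39%

The working math holds full precision at all times — the intermediate values are printed (rounded to four significant figures) in the working; every reported number is rounded exactly once — the derived quantities (four oxide percentages, yield, totals, LOI, net glass mass) are recomputed in full precision starting from the weights at 243.0 pbw of glass precisely as stated by either problem or answer.
What the batch supplies per oxide:
  ZrO2: 21.36·0.6692 = 14.29 pbw
  Li2O: 25.80·0.4054 + 153.8·0.04510 = 17.40 pbw
  Al2O3: 59.15·0.9960 + 153.8·0.1630 = 83.98 pbw
  SiO2: 153.8·0.7819 + 21.36·0.3298 = 127.3 pbw
LOI: 59.15·0.004000 + 25.80·0.5946 + 153.8·0.01000 + 21.36·0.001000 = 17.14 pbw
Glass = total batch minus LOI = 260.1 − 17.14 = 243.0 pbw (matching Σ of the oxides)
each oxide over glass, ×100, is wt %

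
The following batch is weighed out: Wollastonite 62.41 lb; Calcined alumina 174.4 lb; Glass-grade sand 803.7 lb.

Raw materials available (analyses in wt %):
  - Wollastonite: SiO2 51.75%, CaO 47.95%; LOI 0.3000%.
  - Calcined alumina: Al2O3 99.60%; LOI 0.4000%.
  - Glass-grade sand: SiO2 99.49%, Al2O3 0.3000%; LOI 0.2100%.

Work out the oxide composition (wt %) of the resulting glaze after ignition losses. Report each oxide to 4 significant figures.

All arithmetic runs at full float precision in every operation. Working values are printed (rounded to four significant digits) on the page; each reported value receives exactly one rounding; derived quantities, including the totals, yield, LOI, glass mass, three oxide percentages, are re-derived starting from the weights on 1038 lb of glass in exact precision, as they appear in the question or the answer.
Oxide masses out of the charge:
  SiO2: 62.41·0.5175 + 803.7·0.9949 = 831.9 lb
  CaO: 62.41·0.4795 = 29.93 lb
  Al2O3: 174.4·0.9960 + 803.7·0.003000 = 176.1 lb
LOI: 62.41·0.003000 + 174.4·0.004000 + 803.7·0.002100 = 2.573 lb
Glass = total batch minus LOI = 1041 − 2.573 = 1038 lb (equal to the oxide-mass sum)
oxide / glass × 100 gives the wt %

Glass mass = 1038 lb (batch 1041 − LOI 2.573).
Composition: SiO2 80.15%, CaO 2.883%, Al2O3 16.97%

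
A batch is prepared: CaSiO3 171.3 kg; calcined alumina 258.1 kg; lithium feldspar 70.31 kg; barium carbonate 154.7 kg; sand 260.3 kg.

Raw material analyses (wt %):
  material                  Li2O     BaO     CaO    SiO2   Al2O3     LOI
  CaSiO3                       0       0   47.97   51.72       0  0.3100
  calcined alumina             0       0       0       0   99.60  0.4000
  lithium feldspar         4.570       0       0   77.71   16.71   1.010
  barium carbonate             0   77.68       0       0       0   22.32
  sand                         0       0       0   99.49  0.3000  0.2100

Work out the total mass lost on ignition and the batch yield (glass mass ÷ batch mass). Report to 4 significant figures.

LOI loss = 37.35 kg; glass = 877.4 kg; yield = 95.92%

In-progress results are printed, rounded to 4 significant digits, alongside each step. Every computation keeps full float precision from first step to last. Every reported figure is rounded just once — the derived quantities (net glass mass, five oxide percentages, ignition loss, yield, totals) are re-derived using the weight values at 877.4 kg of glass in exact precision, exactly as printed in problem or answer.
Each material's LOI contribution:
  CaSiO3: 171.3 × 0.003100 = 0.5310 kg
  calcined alumina: 258.1 × 0.004000 = 1.032 kg
  lithium feldspar: 70.31 × 0.01010 = 0.7101 kg
  barium carbonate: 154.7 × 0.2232 = 34.53 kg
  sand: 260.3 × 0.002100 = 0.5466 kg
Total LOI = 37.35 kg
Glass = batch − LOI = 914.7 − 37.35 = 877.4 kg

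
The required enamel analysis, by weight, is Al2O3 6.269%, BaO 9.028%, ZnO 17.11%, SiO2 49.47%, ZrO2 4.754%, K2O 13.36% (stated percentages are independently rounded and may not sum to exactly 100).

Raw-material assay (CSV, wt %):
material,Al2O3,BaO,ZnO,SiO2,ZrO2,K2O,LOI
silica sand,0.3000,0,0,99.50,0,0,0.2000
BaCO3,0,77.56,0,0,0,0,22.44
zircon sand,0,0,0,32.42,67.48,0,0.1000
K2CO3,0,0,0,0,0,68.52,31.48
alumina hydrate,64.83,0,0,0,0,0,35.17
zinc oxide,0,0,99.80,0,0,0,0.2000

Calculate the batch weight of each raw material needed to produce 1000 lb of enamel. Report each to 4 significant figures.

Batch per 1000 lb enamel:
  silica sand: 474.2 lb
  BaCO3: 116.4 lb
  zircon sand: 70.45 lb
  K2CO3: 195.0 lb
  alumina hydrate: 94.50 lb
  zinc oxide: 171.4 lb
Total batch = 1122 lb; LOI loss = 122.1 lb; yield = 89.12%

The working math carries full float precision from start to finish — working values are printed rounded to four significant digits at each printed step — every reported result takes just one rounding — the derived quantities are recomputed using the weight values for 1000 lb of glass in full precision (glass mass, ignition loss, the totals, six oxide percentages, the yield) as quoted within problem or answer.
Target masses of each oxide per 1000 lb enamel:
  Al2O3: 6.269% × 1000 = 62.69 lb
  BaO: 9.028% × 1000 = 90.28 lb
  ZnO: 17.11% × 1000 = 171.1 lb
  SiO2: 49.47% × 1000 = 494.7 lb
  ZrO2: 4.754% × 1000 = 47.54 lb
  K2O: 13.36% × 1000 = 133.6 lb
Checking each oxide sum with the batch weights as given, under the basis named above (target by target, the sums agree exact up to rounding of places):
  Al2O3: 474.2·0.003000 + 94.50·0.6483 = 62.69 lb (target 62.69 lb)
  BaO: 116.4·0.7756 = 90.28 lb (target 90.28 lb)
  ZnO: 171.4·0.9980 = 171.1 lb (target 171.1 lb)
  SiO2: 474.2·0.9950 + 70.45·0.3242 = 494.7 lb (target 494.7 lb)
  ZrO2: 70.45·0.6748 = 47.54 lb (target 47.54 lb)
  K2O: 195.0·0.6852 = 133.6 lb (target 133.6 lb)
Glass-mass sanity pass: batch Σ − ignition loss = 999.8 lb (the Σ of target masses is 999.9 lb; basis as stated: 1000 lb — gaps are rounding artifacts).
Batch total: Σ batch = 1122 lb; LOI removed, Σ of batch·LOI: 122.1 lb; the yield ratio, glass ÷ batch: 89.12%.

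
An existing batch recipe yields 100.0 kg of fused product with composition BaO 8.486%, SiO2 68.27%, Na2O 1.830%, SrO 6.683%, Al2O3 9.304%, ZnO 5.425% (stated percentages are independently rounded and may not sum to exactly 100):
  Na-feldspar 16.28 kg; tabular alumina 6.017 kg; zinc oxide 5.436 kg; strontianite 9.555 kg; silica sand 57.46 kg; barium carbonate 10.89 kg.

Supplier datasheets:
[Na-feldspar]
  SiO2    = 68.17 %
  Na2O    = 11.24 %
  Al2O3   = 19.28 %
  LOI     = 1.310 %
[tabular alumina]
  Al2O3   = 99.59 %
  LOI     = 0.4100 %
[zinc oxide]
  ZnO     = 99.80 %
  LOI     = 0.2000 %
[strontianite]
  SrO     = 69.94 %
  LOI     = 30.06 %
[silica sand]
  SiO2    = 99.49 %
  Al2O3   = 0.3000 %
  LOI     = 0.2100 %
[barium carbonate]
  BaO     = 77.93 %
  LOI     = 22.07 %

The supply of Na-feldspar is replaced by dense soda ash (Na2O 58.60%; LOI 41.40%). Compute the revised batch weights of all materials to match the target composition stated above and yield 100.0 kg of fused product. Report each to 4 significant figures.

Full float precision is maintained from first step to last. Values along the way are printed, rounded to 4 significant figures, alongside each step; a single rounding yields every reported value — derived quantities are computed in full precision (the totals, LOI, six oxide percentages, the yield, glass mass) starting from the weights for 100.0 kg of glass precisely as stated by question or answer.
Oxide mass targets, per 100.0 kg fused product:
  BaO: 8.486% × 100.0 = 8.486 kg
  SiO2: 68.27% × 100.0 = 68.27 kg
  Na2O: 1.830% × 100.0 = 1.830 kg
  SrO: 6.683% × 100.0 = 6.683 kg
  Al2O3: 9.304% × 100.0 = 9.304 kg
  ZnO: 5.425% × 100.0 = 5.425 kg
A balance pass over the oxides, on the weights just shown, versus the basis set out (sum by sum, the targets are met modulo rounding of the values):
  BaO: 10.89·0.7793 = 8.487 kg (target 8.486 kg)
  SiO2: 68.62·0.9949 = 68.27 kg (target 68.27 kg)
  Na2O: 3.123·0.5860 = 1.830 kg (target 1.830 kg)
  SrO: 9.555·0.6994 = 6.683 kg (target 6.683 kg)
  Al2O3: 9.136·0.9959 + 68.62·0.003000 = 9.304 kg (target 9.304 kg)
  ZnO: 5.436·0.9980 = 5.425 kg (target 5.425 kg)
The glass-mass cross-check: total batch − LOI = 100.0 kg (summing oxide targets gives 100.0 kg; basis as stated: 100.0 kg — gaps are rounding artifacts).
Summing the batch: Σ batch = 106.8 kg; Σ batch·LOI gives LOI loss = 6.761 kg; the yield ratio, glass ÷ batch: 93.67%.

Revised batch per 100.0 kg fused product:
  dense soda ash: 3.123 kg
  tabular alumina: 9.136 kg
  zinc oxide: 5.436 kg
  strontianite: 9.555 kg
  silica sand: 68.62 kg
  barium carbonate: 10.89 kg
Total batch = 106.8 kg; LOI loss = 6.761 kg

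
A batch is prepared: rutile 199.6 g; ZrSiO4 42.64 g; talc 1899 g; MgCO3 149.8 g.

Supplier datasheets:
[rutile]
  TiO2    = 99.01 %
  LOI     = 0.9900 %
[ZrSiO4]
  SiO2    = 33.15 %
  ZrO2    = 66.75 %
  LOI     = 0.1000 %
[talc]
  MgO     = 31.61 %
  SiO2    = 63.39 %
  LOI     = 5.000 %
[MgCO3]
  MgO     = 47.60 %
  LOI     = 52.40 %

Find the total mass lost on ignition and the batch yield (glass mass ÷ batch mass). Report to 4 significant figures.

All arithmetic runs at full precision through every step. The intermediate values are displayed rounded to four significant figures in the working; a single rounding finalizes each reported number. All derived quantities (ignition loss, the yield, the totals, net glass mass, four oxide percentages) are rebuilt starting from the weights for 2116 g of glass at full precision exactly as shown in the problem or answer text.
Material-by-material LOI:
  rutile: 199.6 × 0.009900 = 1.976 g
  ZrSiO4: 42.64 × 0.001000 = 0.04264 g
  talc: 1899 × 0.05000 = 94.95 g
  MgCO3: 149.8 × 0.5240 = 78.50 g
Total LOI = 175.5 g
Glass = batch − LOI = 2291 − 175.5 = 2116 g

LOI loss = 175.5 g; glass = 2116 g; yield = 92.34%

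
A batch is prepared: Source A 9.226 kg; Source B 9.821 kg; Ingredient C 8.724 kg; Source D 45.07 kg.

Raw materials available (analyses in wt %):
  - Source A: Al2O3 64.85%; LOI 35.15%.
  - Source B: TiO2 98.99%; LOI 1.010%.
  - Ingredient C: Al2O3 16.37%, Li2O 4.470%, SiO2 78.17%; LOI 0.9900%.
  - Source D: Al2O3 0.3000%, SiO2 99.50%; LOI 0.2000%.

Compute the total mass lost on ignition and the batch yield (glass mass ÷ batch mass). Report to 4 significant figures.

LOI loss = 3.519 kg; glass = 69.32 kg; yield = 95.17%

Rounding to 4 significant figures governs each in-between result as shown. All arithmetic runs at full precision all the way through. Each reported value takes exactly one rounding — all derived quantities are rebuilt from the weighed amounts at 69.32 kg of glass at exact precision (LOI, the totals, four oxide percentages, glass mass, yield) precisely as stated by question or answer.
Per-material ignition loss:
  Source A: 9.226 × 0.3515 = 3.243 kg
  Source B: 9.821 × 0.01010 = 0.09919 kg
  Ingredient C: 8.724 × 0.009900 = 0.08637 kg
  Source D: 45.07 × 0.002000 = 0.09014 kg
Total LOI = 3.519 kg
Glass = batch − LOI = 72.84 − 3.519 = 69.32 kg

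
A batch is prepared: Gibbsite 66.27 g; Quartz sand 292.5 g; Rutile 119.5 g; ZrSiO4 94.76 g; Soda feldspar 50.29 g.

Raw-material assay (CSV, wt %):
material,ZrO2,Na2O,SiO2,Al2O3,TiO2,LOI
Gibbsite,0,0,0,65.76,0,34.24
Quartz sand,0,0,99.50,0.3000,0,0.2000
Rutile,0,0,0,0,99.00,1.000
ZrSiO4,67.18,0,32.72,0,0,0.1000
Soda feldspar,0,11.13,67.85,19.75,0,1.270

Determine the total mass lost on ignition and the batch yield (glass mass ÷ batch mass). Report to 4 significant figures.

LOI loss = 25.20 g; glass = 598.1 g; yield = 95.96%

Exact precision is maintained in every operation; in-progress results are shown, rounded to 4 significant digits, across the worked steps; each reported value includes exactly one rounding — the derived quantities (yield, ignition loss, net glass mass, totals, five oxide percentages) are carried using the weight values at 598.1 g of glass in full precision precisely as stated by either problem or answer.
Ignition loss by material:
  Gibbsite: 66.27 × 0.3424 = 22.69 g
  Quartz sand: 292.5 × 0.002000 = 0.5850 g
  Rutile: 119.5 × 0.01000 = 1.195 g
  ZrSiO4: 94.76 × 0.001000 = 0.09476 g
  Soda feldspar: 50.29 × 0.01270 = 0.6387 g
Total LOI = 25.20 g
Glass = batch − LOI = 623.3 − 25.20 = 598.1 g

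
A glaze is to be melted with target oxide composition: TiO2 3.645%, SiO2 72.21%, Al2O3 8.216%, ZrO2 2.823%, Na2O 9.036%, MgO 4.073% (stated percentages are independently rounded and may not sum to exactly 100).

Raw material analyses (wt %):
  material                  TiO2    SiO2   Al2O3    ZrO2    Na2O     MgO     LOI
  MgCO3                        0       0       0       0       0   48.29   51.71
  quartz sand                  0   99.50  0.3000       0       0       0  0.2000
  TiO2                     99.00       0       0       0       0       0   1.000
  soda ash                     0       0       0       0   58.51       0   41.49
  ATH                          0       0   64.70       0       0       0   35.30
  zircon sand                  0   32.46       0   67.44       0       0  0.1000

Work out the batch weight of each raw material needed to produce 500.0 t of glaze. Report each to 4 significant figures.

Each numeric step maintains full float precision at every stage — working values are displayed (rounded to 4 significant digits) in the printout. Exactly one rounding is applied to each reported number — derived quantities are computed from the weighed amounts at 500.0 t of glass in exact precision (glass mass, ignition loss, totals, yield, the six compositions) exactly as shown in the problem or the answer.
Target masses of each oxide per 500.0 t glaze:
  TiO2: 3.645% × 500.0 = 18.23 t
  SiO2: 72.21% × 500.0 = 361.0 t
  Al2O3: 8.216% × 500.0 = 41.08 t
  ZrO2: 2.823% × 500.0 = 14.12 t
  Na2O: 9.036% × 500.0 = 45.18 t
  MgO: 4.073% × 500.0 = 20.37 t
Mass-balance tally per oxide working from each reported weight, under the basis named above (sums match the target masses modulo rounding of the values):
  TiO2: 18.41·0.9900 = 18.23 t (target 18.23 t)
  SiO2: 356.0·0.9950 + 20.93·0.3246 = 361.0 t (target 361.0 t)
  Al2O3: 356.0·0.003000 + 61.84·0.6470 = 41.08 t (target 41.08 t)
  ZrO2: 20.93·0.6744 = 14.12 t (target 14.12 t)
  Na2O: 77.22·0.5851 = 45.18 t (target 45.18 t)
  MgO: 42.17·0.4829 = 20.36 t (target 20.37 t)
The glass-mass cross-check: batch Σ − ignition loss = 500.0 t (targets for the oxides total 500.0 t; against the stated basis, 500.0 t — gaps are rounding artifacts).
Adding the batch up: Σ batch = 576.6 t; LOI removed, Σ of batch·LOI: 76.59 t; glass ÷ batch gives a yield of 86.72%.

Batch per 500.0 t glaze:
  MgCO3: 42.17 t
  quartz sand: 356.0 t
  TiO2: 18.41 t
  soda ash: 77.22 t
  ATH: 61.84 t
  zircon sand: 20.93 t
Total batch = 576.6 t; LOI loss = 76.59 t; yield = 86.72%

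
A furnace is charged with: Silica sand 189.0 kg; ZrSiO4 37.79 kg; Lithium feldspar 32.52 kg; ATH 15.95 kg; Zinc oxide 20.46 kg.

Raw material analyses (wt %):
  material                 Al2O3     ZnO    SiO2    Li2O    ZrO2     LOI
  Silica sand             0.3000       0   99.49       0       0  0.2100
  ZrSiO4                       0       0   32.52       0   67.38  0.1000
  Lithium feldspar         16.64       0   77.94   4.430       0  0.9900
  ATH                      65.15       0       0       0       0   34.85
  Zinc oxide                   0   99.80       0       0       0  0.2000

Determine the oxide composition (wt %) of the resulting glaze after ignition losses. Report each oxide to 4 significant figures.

Glass mass = 289.4 kg (batch 295.7 − LOI 6.356).
Composition: Al2O3 5.657%, ZnO 7.057%, SiO2 77.99%, Li2O 0.4979%, ZrO2 8.800%

Values along the way appear, rounded to 4 significant digits, between the steps. Every computation runs at exact precision all the way through. Every reported result sees exactly one rounding; all derived quantities (net glass mass, ignition loss, yield, the five compositions, the totals) are re-derived from the weighed amounts on 289.4 kg of glass at full float precision, exactly as shown in the problem or the answer.
What the batch supplies per oxide:
  Al2O3: 189.0·0.003000 + 32.52·0.1664 + 15.95·0.6515 = 16.37 kg
  ZnO: 20.46·0.9980 = 20.42 kg
  SiO2: 189.0·0.9949 + 37.79·0.3252 + 32.52·0.7794 = 225.7 kg
  Li2O: 32.52·0.04430 = 1.441 kg
  ZrO2: 37.79·0.6738 = 25.46 kg
LOI: 189.0·0.002100 + 37.79·0.001000 + 32.52·0.009900 + 15.95·0.3485 + 20.46·0.002000 = 6.356 kg
The glass mass, total less LOI, = 295.7 − 6.356 = 289.4 kg (= Σ oxide masses)
percent share: oxide ÷ glass, ×100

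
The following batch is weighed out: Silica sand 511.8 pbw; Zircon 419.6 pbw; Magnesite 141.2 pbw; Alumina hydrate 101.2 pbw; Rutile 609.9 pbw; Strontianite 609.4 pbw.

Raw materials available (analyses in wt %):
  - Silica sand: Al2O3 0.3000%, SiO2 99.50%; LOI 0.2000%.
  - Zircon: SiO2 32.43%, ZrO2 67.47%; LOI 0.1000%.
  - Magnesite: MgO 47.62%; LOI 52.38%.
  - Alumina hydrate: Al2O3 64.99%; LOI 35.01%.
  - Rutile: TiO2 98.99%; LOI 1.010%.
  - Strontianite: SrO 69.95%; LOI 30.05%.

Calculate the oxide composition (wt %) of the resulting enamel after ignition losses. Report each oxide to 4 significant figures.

Glass mass = 2093 pbw (batch 2393 − LOI 300.1).
Composition: MgO 3.213%, Al2O3 3.216%, SiO2 30.83%, SrO 20.37%, TiO2 28.85%, ZrO2 13.53%

Exact precision is carried end to end — mid-chain values are shown (rounded to four significant digits) on the page — a single rounding produces each reported number. All derived quantities, including glass mass, LOI, the totals, the yield, six oxide percentages, are recomputed using the weight values on 2093 pbw of glass in full float precision as given in the problem or the answer.
Delivered oxide masses:
  MgO: 141.2·0.4762 = 67.24 pbw
  Al2O3: 511.8·0.003000 + 101.2·0.6499 = 67.31 pbw
  SiO2: 511.8·0.9950 + 419.6·0.3243 = 645.3 pbw
  SrO: 609.4·0.6995 = 426.3 pbw
  TiO2: 609.9·0.9899 = 603.7 pbw
  ZrO2: 419.6·0.6747 = 283.1 pbw
LOI: 511.8·0.002000 + 419.6·0.001000 + 141.2·0.5238 + 101.2·0.3501 + 609.9·0.01010 + 609.4·0.3005 = 300.1 pbw
Glass = total batch minus LOI = 2393 − 300.1 = 2093 pbw (= Σ oxide masses)
each wt % is 100 × oxide ÷ glass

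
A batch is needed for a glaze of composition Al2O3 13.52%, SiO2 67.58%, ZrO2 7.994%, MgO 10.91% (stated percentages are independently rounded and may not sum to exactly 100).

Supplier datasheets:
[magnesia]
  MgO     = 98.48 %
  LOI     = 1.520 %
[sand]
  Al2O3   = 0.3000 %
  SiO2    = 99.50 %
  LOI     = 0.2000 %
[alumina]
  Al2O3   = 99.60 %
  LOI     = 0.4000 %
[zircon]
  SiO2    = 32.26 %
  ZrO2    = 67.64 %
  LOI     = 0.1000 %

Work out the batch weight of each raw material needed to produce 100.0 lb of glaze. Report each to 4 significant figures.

Mid-chain values appear (rounded to 4 significant figures) at each printed step. Full float precision is held from first step to last; every reported figure is rounded just once — derived quantities (LOI, glass mass, the yield, the totals, four oxide percentages) are rebuilt at full precision starting from the weights for 100.0 lb of glass, as they appear in problem or answer.
Oxide mass targets, per 100.0 lb glaze:
  Al2O3: 13.52% × 100.0 = 13.52 lb
  SiO2: 67.58% × 100.0 = 67.58 lb
  ZrO2: 7.994% × 100.0 = 7.994 lb
  MgO: 10.91% × 100.0 = 10.91 lb
Mass-balance tally per oxide with the batch weights as given, against the basis in use (oxide sums agree with the targets modulo rounding of the values):
  Al2O3: 64.09·0.003000 + 13.38·0.9960 = 13.52 lb (target 13.52 lb)
  SiO2: 64.09·0.9950 + 11.82·0.3226 = 67.58 lb (target 67.58 lb)
  ZrO2: 11.82·0.6764 = 7.995 lb (target 7.994 lb)
  MgO: 11.08·0.9848 = 10.91 lb (target 10.91 lb)
Glass mass check: batch Σ − ignition loss = 100.0 lb (targets for the oxides total 100.0 lb; the stated basis being 100.0 lb — any gap is answer rounding).
Adding the batch up: Σ batch = 100.4 lb; LOI loss = Σ batch·LOI = 0.3619 lb; glass ÷ batch gives a yield of 99.64%.

Batch per 100.0 lb glaze:
  magnesia: 11.08 lb
  sand: 64.09 lb
  alumina: 13.38 lb
  zircon: 11.82 lb
Total batch = 100.4 lb; LOI loss = 0.3619 lb; yield = 99.64%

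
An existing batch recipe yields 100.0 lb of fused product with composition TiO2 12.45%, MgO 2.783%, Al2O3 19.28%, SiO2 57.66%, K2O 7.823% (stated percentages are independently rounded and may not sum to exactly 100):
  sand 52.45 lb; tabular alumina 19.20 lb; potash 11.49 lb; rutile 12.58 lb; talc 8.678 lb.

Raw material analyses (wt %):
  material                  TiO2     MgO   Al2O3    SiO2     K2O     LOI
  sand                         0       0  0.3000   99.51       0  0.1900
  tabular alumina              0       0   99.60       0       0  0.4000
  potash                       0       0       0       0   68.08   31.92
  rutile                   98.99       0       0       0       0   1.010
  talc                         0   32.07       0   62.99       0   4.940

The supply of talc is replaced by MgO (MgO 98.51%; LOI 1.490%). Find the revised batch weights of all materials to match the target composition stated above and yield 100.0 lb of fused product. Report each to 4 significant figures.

Revised batch per 100.0 lb fused product:
  sand: 57.94 lb
  tabular alumina: 19.18 lb
  potash: 11.49 lb
  rutile: 12.58 lb
  MgO: 2.825 lb
Total batch = 104.0 lb; LOI loss = 4.024 lb

All arithmetic keeps full float precision from start to finish — working values are printed with 4-significant-figure rounding between the steps. Each reported result takes exactly one rounding; derived quantities are computed from the weighed amounts on 100.0 lb of glass in full precision (glass mass, the five compositions, LOI, totals, yield) as quoted within either problem or answer.
Per-oxide target masses for 100.0 lb fused product:
  TiO2: 12.45% × 100.0 = 12.45 lb
  MgO: 2.783% × 100.0 = 2.783 lb
  Al2O3: 19.28% × 100.0 = 19.28 lb
  SiO2: 57.66% × 100.0 = 57.66 lb
  K2O: 7.823% × 100.0 = 7.823 lb
Mass-balance tally per oxide given the weights on record, against the basis in use (target by target, the sums agree once rounding is allowed for):
  TiO2: 12.58·0.9899 = 12.45 lb (target 12.45 lb)
  MgO: 2.825·0.9851 = 2.783 lb (target 2.783 lb)
  Al2O3: 57.94·0.003000 + 19.18·0.9960 = 19.28 lb (target 19.28 lb)
  SiO2: 57.94·0.9951 = 57.66 lb (target 57.66 lb)
  K2O: 11.49·0.6808 = 7.822 lb (target 7.823 lb)
Glass-mass sanity pass: total batch − LOI = 99.99 lb (per-oxide target masses sum to 100.0 lb; versus the stated basis of 100.0 lb — gaps are rounding artifacts).
Batch grand total — Σ batch = 104.0 lb; LOI removed, Σ of batch·LOI: 4.024 lb; glass ÷ batch gives a yield of 96.13%.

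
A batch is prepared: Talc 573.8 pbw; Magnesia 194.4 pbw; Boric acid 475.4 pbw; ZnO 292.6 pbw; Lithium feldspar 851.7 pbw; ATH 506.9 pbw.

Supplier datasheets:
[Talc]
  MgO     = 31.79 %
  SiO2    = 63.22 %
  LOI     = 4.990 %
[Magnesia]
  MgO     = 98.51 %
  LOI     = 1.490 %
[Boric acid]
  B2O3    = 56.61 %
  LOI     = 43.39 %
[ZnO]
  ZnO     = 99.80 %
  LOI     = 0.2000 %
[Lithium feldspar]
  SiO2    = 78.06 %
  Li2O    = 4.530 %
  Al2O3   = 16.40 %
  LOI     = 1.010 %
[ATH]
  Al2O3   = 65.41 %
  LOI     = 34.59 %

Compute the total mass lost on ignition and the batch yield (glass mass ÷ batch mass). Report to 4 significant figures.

LOI loss = 422.3 pbw; glass = 2472 pbw; yield = 85.41%

Working values appear, rounded to four significant digits, across the worked steps; all arithmetic runs at exact precision from first step to last. Every reported value sees exactly one rounding; derived quantities are carried from the batch weights for 2472 pbw of glass at full float precision (net glass mass, six oxide percentages, totals, the yield, ignition loss), precisely as stated by the problem or the answer.
Loss on ignition, line by line:
  Talc: 573.8 × 0.04990 = 28.63 pbw
  Magnesia: 194.4 × 0.01490 = 2.897 pbw
  Boric acid: 475.4 × 0.4339 = 206.3 pbw
  ZnO: 292.6 × 0.002000 = 0.5852 pbw
  Lithium feldspar: 851.7 × 0.01010 = 8.602 pbw
  ATH: 506.9 × 0.3459 = 175.3 pbw
Total LOI = 422.3 pbw
Glass = batch − LOI = 2895 − 422.3 = 2472 pbw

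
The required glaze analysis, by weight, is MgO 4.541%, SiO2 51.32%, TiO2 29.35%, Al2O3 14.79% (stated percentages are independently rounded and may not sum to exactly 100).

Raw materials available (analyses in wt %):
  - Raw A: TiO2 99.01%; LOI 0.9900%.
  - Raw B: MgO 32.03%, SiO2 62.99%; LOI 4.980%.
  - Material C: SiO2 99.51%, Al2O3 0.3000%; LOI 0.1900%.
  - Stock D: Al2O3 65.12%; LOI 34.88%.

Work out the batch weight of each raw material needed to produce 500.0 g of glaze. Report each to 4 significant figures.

Batch per 500.0 g glaze:
  Raw A: 148.2 g
  Raw B: 70.89 g
  Material C: 213.0 g
  Stock D: 112.6 g
Total batch = 544.7 g; LOI loss = 44.68 g; yield = 91.80%

The intermediate values are rounded off to 4 significant figures when quoted. Every computation runs at full float precision all the way through. Exactly one rounding goes into each reported value — the derived quantities are carried from the weighed amounts for 500.0 g of glass in exact precision (glass mass, yield, the totals, ignition loss, four oxide percentages), as written in the problem or the answer.
Target oxide masses per 500.0 g glaze:
  MgO: 4.541% × 500.0 = 22.70 g
  SiO2: 51.32% × 500.0 = 256.6 g
  TiO2: 29.35% × 500.0 = 146.8 g
  Al2O3: 14.79% × 500.0 = 73.95 g
Oxide-by-oxide audit with the batch weights as given, for the quoted basis mass (each sum matches its target mass given rounding of the digits):
  MgO: 70.89·0.3203 = 22.71 g (target 22.70 g)
  SiO2: 70.89·0.6299 + 213.0·0.9951 = 256.6 g (target 256.6 g)
  TiO2: 148.2·0.9901 = 146.7 g (target 146.8 g)
  Al2O3: 213.0·0.003000 + 112.6·0.6512 = 73.96 g (target 73.95 g)
The glass-mass cross-check: batch Σ − ignition loss = 500.0 g (summing oxide targets gives 500.0 g; stated basis 500.0 g — any gap is answer rounding).
Whole-batch sum: Σ batch = 544.7 g; LOI loss = Σ batch·LOI = 44.68 g; as yield: glass ÷ batch → 91.80%.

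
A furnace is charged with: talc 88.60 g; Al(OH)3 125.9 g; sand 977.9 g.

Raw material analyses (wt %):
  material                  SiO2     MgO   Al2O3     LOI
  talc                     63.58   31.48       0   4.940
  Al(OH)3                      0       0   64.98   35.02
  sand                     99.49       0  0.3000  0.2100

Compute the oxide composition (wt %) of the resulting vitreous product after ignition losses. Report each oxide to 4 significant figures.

Glass mass = 1142 g (batch 1192 − LOI 50.52).
Composition: SiO2 90.14%, MgO 2.443%, Al2O3 7.421%

Working values appear with 4-significant-digit rounding in the printout — all arithmetic holds full precision at every stage — every reported result is rounded exactly once; all derived quantities (three oxide percentages, the totals, yield, glass mass, ignition loss) are recomputed in exact precision from the weighed amounts per 1142 g of glass exactly as printed in the problem or answer text.
Per-oxide mass from batch:
  SiO2: 88.60·0.6358 + 977.9·0.9949 = 1029 g
  MgO: 88.60·0.3148 = 27.89 g
  Al2O3: 125.9·0.6498 + 977.9·0.003000 = 84.74 g
LOI: 88.60·0.04940 + 125.9·0.3502 + 977.9·0.002100 = 50.52 g
batch − LOI leaves glass = 1192 − 50.52 = 1142 g (equal to the oxide-mass sum)
wt %: oxide over glass, times 100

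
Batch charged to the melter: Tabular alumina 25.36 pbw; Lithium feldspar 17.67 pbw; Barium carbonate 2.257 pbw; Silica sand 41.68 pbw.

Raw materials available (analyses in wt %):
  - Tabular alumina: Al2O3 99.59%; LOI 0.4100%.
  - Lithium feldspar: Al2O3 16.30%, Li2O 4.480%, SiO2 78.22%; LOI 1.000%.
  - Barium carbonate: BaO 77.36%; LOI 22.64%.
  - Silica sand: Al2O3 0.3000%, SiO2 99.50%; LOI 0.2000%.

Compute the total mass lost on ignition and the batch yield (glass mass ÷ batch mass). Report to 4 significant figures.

The intermediate values are shown rounded to four significant digits as written; all arithmetic carries full precision end to end — each reported value undergoes a single rounding; derived quantities, which include yield, ignition loss, the totals, the four compositions, glass mass, are computed in full precision, exactly as printed in either problem or answer, from the batch weights per 86.09 pbw of glass.
Material-by-material LOI:
  Tabular alumina: 25.36 × 0.004100 = 0.1040 pbw
  Lithium feldspar: 17.67 × 0.01000 = 0.1767 pbw
  Barium carbonate: 2.257 × 0.2264 = 0.5110 pbw
  Silica sand: 41.68 × 0.002000 = 0.08336 pbw
Total LOI = 0.8750 pbw
Glass = batch − LOI = 86.97 − 0.8750 = 86.09 pbw

LOI loss = 0.8750 pbw; glass = 86.09 pbw; yield = 98.99%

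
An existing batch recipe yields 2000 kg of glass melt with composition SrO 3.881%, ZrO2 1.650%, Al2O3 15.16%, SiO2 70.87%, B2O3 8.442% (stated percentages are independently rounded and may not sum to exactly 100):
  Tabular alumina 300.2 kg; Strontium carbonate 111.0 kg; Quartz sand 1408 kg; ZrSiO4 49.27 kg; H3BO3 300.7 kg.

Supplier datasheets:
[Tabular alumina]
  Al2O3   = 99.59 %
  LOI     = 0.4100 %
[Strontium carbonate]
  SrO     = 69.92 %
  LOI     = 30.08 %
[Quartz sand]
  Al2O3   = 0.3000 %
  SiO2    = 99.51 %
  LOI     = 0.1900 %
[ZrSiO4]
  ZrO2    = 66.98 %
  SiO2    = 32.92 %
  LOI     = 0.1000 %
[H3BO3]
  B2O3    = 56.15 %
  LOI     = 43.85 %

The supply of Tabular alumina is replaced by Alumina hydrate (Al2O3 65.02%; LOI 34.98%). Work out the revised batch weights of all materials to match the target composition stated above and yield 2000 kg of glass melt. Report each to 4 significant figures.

All internal work keeps full float precision end to end; working values are displayed with 4-significant-figure rounding across the worked steps. Each reported figure is rounded just once — derived quantities are re-derived in exact precision (yield, glass mass, five oxide percentages, the totals, ignition loss) using the weight values at 2000 kg of glass exactly as printed in either problem or answer.
Oxide mass targets, per 2000 kg glass melt:
  SrO: 3.881% × 2000 = 77.62 kg
  ZrO2: 1.650% × 2000 = 33.00 kg
  Al2O3: 15.16% × 2000 = 303.2 kg
  SiO2: 70.87% × 2000 = 1417 kg
  B2O3: 8.442% × 2000 = 168.8 kg
Verifying the oxide balance working from each reported weight, relative to the basis at hand (target by target, the sums agree given rounding of the digits):
  SrO: 111.0·0.6992 = 77.61 kg (target 77.62 kg)
  ZrO2: 49.27·0.6698 = 33.00 kg (target 33.00 kg)
  Al2O3: 459.8·0.6502 + 1408·0.003000 = 303.2 kg (target 303.2 kg)
  SiO2: 1408·0.9951 + 49.27·0.3292 = 1417 kg (target 1417 kg)
  B2O3: 300.7·0.5615 = 168.8 kg (target 168.8 kg)
Glass-mass sanity pass: the batch minus its LOI: 2000 kg (the targets, summed, come to 2000 kg; against the stated basis, 2000 kg — differing by rounding only).
Adding the batch up: Σ batch = 2329 kg; ignition loss, Σ(batch × LOI) = 328.8 kg; as yield: glass ÷ batch → 85.88%.

Revised batch per 2000 kg glass melt:
  Alumina hydrate: 459.8 kg
  Strontium carbonate: 111.0 kg
  Quartz sand: 1408 kg
  ZrSiO4: 49.27 kg
  H3BO3: 300.7 kg
Total batch = 2329 kg; LOI loss = 328.8 kg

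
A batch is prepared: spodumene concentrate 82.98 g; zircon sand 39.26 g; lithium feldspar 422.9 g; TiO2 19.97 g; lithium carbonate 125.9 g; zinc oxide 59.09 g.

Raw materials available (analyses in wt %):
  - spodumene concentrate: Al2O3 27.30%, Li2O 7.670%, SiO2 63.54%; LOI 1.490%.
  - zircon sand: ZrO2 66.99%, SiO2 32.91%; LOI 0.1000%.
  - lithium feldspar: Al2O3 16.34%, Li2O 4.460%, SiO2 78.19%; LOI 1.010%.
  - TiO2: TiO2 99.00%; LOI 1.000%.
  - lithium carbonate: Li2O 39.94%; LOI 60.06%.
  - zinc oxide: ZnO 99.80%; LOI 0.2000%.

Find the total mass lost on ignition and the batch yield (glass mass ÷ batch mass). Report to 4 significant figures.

Each numeric step maintains full precision at each step. Mid-chain values are shown, with 4-significant-digit rounding, between the steps. A single rounding completes every reported number. Derived quantities, including the totals, the six compositions, glass mass, yield, ignition loss, are rebuilt from the weighed amounts per 668.6 g of glass in exact precision exactly as shown in either problem or answer.
LOI of each material in turn:
  spodumene concentrate: 82.98 × 0.01490 = 1.236 g
  zircon sand: 39.26 × 0.001000 = 0.03926 g
  lithium feldspar: 422.9 × 0.01010 = 4.271 g
  TiO2: 19.97 × 0.01000 = 0.1997 g
  lithium carbonate: 125.9 × 0.6006 = 75.62 g
  zinc oxide: 59.09 × 0.002000 = 0.1182 g
Total LOI = 81.48 g
Glass = batch − LOI = 750.1 − 81.48 = 668.6 g

LOI loss = 81.48 g; glass = 668.6 g; yield = 89.14%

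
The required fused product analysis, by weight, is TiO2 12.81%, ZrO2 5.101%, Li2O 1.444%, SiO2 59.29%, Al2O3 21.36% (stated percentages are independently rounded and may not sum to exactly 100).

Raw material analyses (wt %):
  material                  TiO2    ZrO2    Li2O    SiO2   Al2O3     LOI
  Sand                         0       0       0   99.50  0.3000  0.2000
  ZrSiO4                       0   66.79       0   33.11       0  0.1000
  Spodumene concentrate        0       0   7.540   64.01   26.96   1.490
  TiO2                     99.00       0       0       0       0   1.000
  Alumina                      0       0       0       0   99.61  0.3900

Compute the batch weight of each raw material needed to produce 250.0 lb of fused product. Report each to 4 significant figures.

All arithmetic maintains full precision in all steps. Working values are rounded to four significant digits when quoted. Each reported number includes exactly one rounding. Derived quantities are computed in full float precision (LOI, the yield, net glass mass, totals, the five compositions) using the weight values on 250.0 lb of glass as quoted within the problem or answer text.
Target masses of each oxide per 250.0 lb fused product:
  TiO2: 12.81% × 250.0 = 32.02 lb
  ZrO2: 5.101% × 250.0 = 12.75 lb
  Li2O: 1.444% × 250.0 = 3.610 lb
  SiO2: 59.29% × 250.0 = 148.2 lb
  Al2O3: 21.36% × 250.0 = 53.40 lb
Balance tally, oxide-wise, with the batch weights as given, against the basis in use (each sum matches its target mass modulo rounding of the values):
  TiO2: 32.35·0.9900 = 32.03 lb (target 32.02 lb)
  ZrO2: 19.09·0.6679 = 12.75 lb (target 12.75 lb)
  Li2O: 47.88·0.07540 = 3.610 lb (target 3.610 lb)
  SiO2: 111.8·0.9950 + 19.09·0.3311 + 47.88·0.6401 = 148.2 lb (target 148.2 lb)
  Al2O3: 111.8·0.003000 + 47.88·0.2696 + 40.31·0.9961 = 53.40 lb (target 53.40 lb)
Auditing the glass mass value: batch Σ − ignition loss = 250.0 lb (per-oxide target masses sum to 250.0 lb; the stated basis being 250.0 lb — differing by rounding only).
Batch grand total — Σ batch = 251.4 lb; ignition loss, Σ(batch × LOI) = 1.437 lb; yield = glass ÷ total batch = 99.43%.

Batch per 250.0 lb fused product:
  Sand: 111.8 lb
  ZrSiO4: 19.09 lb
  Spodumene concentrate: 47.88 lb
  TiO2: 32.35 lb
  Alumina: 40.31 lb
Total batch = 251.4 lb; LOI loss = 1.437 lb; yield = 99.43%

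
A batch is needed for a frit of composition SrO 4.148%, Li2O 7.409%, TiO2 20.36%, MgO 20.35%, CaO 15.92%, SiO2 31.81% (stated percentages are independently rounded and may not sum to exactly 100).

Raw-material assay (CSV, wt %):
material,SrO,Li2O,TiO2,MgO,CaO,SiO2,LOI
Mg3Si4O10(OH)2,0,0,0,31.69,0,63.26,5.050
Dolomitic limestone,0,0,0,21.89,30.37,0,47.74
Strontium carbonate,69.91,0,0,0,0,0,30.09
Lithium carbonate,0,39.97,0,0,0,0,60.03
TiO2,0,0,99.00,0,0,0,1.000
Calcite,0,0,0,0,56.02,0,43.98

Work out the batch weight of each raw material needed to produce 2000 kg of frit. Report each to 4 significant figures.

The intermediate values are shown with 4-significant-figure rounding between the steps — every computation holds exact precision at all times — each reported value carries a single rounding. Derived quantities are recomputed in full precision (the six compositions, the totals, LOI, glass mass, yield) from the batch weights on 2000 kg of glass, as quoted within question or answer.
Target masses of each oxide per 2000 kg frit:
  SrO: 4.148% × 2000 = 82.96 kg
  Li2O: 7.409% × 2000 = 148.2 kg
  TiO2: 20.36% × 2000 = 407.2 kg
  MgO: 20.35% × 2000 = 407.0 kg
  CaO: 15.92% × 2000 = 318.4 kg
  SiO2: 31.81% × 2000 = 636.2 kg
Mass-balance tally per oxide given the weights on record, relative to the basis at hand (sum by sum, the targets are met inside rounding margins):
  SrO: 118.7·0.6991 = 82.98 kg (target 82.96 kg)
  Li2O: 370.7·0.3997 = 148.2 kg (target 148.2 kg)
  TiO2: 411.3·0.9900 = 407.2 kg (target 407.2 kg)
  MgO: 1006·0.3169 + 403.4·0.2189 = 407.1 kg (target 407.0 kg)
  CaO: 403.4·0.3037 + 349.7·0.5602 = 318.4 kg (target 318.4 kg)
  SiO2: 1006·0.6326 = 636.4 kg (target 636.2 kg)
Auditing the glass mass value: Σ batch − LOI loss = 2000 kg (summing oxide targets gives 2000 kg; the stated basis being 2000 kg — rounding explains the deltas).
Whole-batch sum: Σ batch = 2660 kg; loss to ignition Σ batch·LOI = 659.5 kg; as yield: glass ÷ batch → 75.20%.

Batch per 2000 kg frit:
  Mg3Si4O10(OH)2: 1006 kg
  Dolomitic limestone: 403.4 kg
  Strontium carbonate: 118.7 kg
  Lithium carbonate: 370.7 kg
  TiO2: 411.3 kg
  Calcite: 349.7 kg
Total batch = 2660 kg; LOI loss = 659.5 kg; yield = 75.20%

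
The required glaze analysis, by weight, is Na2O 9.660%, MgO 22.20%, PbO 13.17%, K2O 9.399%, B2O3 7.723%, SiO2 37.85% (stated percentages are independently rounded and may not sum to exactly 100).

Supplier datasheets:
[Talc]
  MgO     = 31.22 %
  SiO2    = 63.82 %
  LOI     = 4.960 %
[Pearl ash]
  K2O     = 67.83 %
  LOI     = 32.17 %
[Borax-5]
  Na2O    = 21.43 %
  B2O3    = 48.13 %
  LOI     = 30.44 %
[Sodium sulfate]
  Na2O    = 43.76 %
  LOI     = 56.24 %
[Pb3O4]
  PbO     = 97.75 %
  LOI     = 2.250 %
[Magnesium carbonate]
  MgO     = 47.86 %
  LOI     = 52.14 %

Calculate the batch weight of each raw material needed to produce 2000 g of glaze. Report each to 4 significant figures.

In-progress results appear, with 4-significant-figure rounding, on the page; each numeric step keeps full float precision all the way through — every reported number is rounded only once. The derived quantities, including LOI, totals, yield, six oxide percentages, glass mass, are re-derived from the batch weights for 2000 g of glass at exact precision, as they appear in the question or the answer.
The oxide mass targets at 2000 g glaze:
  Na2O: 9.660% × 2000 = 193.2 g
  MgO: 22.20% × 2000 = 444.0 g
  PbO: 13.17% × 2000 = 263.4 g
  K2O: 9.399% × 2000 = 188.0 g
  B2O3: 7.723% × 2000 = 154.5 g
  SiO2: 37.85% × 2000 = 757.0 g
Oxide-by-oxide audit from the weights as reported, on the stated basis (delivered sums recover each target net of answer rounding effects):
  Na2O: 320.9·0.2143 + 284.3·0.4376 = 193.2 g (target 193.2 g)
  MgO: 1186·0.3122 + 154.0·0.4786 = 444.0 g (target 444.0 g)
  PbO: 269.5·0.9775 = 263.4 g (target 263.4 g)
  K2O: 277.1·0.6783 = 188.0 g (target 188.0 g)
  B2O3: 320.9·0.4813 = 154.4 g (target 154.5 g)
  SiO2: 1186·0.6382 = 756.9 g (target 757.0 g)
Glass-mass closure: total batch − LOI = 2000 g (targets for the oxides total 2000 g; basis as stated: 2000 g — rounding explains the deltas).
Adding the batch up: Σ batch = 2492 g; Σ batch·LOI gives LOI loss = 491.9 g; glass ÷ batch gives a yield of 80.26%.

Batch per 2000 g glaze:
  Talc: 1186 g
  Pearl ash: 277.1 g
  Borax-5: 320.9 g
  Sodium sulfate: 284.3 g
  Pb3O4: 269.5 g
  Magnesium carbonate: 154.0 g
Total batch = 2492 g; LOI loss = 491.9 g; yield = 80.26%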